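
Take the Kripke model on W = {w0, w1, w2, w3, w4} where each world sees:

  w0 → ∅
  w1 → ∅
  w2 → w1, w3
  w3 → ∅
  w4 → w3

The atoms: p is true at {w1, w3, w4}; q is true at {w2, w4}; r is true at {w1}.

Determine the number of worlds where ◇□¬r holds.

2

w0: no successors, so ◇□¬r fails. ✗
w1: no successors, so ◇□¬r fails. ✗
w2: successors {w1, w3}; □¬r there: w1:T, w3:T. ✓
w3: no successors, so ◇□¬r fails. ✗
w4: successors {w3}; □¬r there: w3:T. ✓
Satisfying worlds: {w2, w4}.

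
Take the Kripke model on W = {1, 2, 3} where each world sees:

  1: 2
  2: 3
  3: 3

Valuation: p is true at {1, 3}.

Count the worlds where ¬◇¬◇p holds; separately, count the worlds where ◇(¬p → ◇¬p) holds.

3 and 2

For ¬◇¬◇p:
1: ◇¬◇p is F. ✓
2: ◇¬◇p is F. ✓
3: ◇¬◇p is F. ✓
— 3 worlds.
For ◇(¬p → ◇¬p):
1: successors {2}; ¬p → ◇¬p there: 2:F. ✗
2: successors {3}; ¬p → ◇¬p there: 3:T. ✓
3: successors {3}; ¬p → ◇¬p there: 3:T. ✓
— 2 worlds.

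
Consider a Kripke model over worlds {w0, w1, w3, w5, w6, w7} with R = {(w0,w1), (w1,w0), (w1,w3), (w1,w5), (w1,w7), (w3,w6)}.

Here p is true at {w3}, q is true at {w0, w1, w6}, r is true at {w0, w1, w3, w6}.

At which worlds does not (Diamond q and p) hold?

{w0, w1, w5, w6, w7}

w0: Diamond q and p is F. ✓
w1: Diamond q and p is F. ✓
w3: Diamond q and p is T. ✗
w5: Diamond q and p is F. ✓
w6: Diamond q and p is F. ✓
w7: Diamond q and p is F. ✓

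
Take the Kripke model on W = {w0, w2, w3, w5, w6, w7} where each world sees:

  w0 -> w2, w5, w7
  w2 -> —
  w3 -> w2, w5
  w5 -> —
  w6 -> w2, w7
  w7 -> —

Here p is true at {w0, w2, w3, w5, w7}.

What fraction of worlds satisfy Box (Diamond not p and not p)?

1/2

w0: successors {w2, w5, w7}; Diamond not p and not p there: w2:F, w5:F, w7:F. ✗
w2: no successors, so Box (Diamond not p and not p) holds vacuously. ✓
w3: successors {w2, w5}; Diamond not p and not p there: w2:F, w5:F. ✗
w5: no successors, so Box (Diamond not p and not p) holds vacuously. ✓
w6: successors {w2, w7}; Diamond not p and not p there: w2:F, w7:F. ✗
w7: no successors, so Box (Diamond not p and not p) holds vacuously. ✓
That's 3 of 6 worlds, so 3/6 = 1/2.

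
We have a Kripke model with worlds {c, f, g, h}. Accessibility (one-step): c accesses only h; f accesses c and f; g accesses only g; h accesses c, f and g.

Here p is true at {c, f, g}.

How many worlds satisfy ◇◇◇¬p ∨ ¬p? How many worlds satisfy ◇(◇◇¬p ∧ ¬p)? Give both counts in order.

3 and 1

For ◇◇◇¬p ∨ ¬p:
c: ◇◇◇¬p is T, ¬p is F. ✓
f: ◇◇◇¬p is T, ¬p is F. ✓
g: ◇◇◇¬p is F, ¬p is F. ✗
h: ◇◇◇¬p is T, ¬p is T. ✓
— 3 worlds.
For ◇(◇◇¬p ∧ ¬p):
c: successors {h}; ◇◇¬p ∧ ¬p there: h:T. ✓
f: successors {c, f}; ◇◇¬p ∧ ¬p there: c:F, f:F. ✗
g: successors {g}; ◇◇¬p ∧ ¬p there: g:F. ✗
h: successors {c, f, g}; ◇◇¬p ∧ ¬p there: c:F, f:F, g:F. ✗
— 1 world.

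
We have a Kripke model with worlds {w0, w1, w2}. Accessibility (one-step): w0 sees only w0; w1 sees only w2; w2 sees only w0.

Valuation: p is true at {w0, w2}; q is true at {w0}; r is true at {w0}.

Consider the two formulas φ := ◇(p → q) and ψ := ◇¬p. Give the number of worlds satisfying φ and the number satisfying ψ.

2 and 0

For ◇(p → q):
w0: successors {w0}; p → q there: w0:T. ✓
w1: successors {w2}; p → q there: w2:F. ✗
w2: successors {w0}; p → q there: w0:T. ✓
— 2 worlds.
For ◇¬p:
w0: successors {w0}; ¬p there: w0:F. ✗
w1: successors {w2}; ¬p there: w2:F. ✗
w2: successors {w0}; ¬p there: w0:F. ✗
— 0 worlds.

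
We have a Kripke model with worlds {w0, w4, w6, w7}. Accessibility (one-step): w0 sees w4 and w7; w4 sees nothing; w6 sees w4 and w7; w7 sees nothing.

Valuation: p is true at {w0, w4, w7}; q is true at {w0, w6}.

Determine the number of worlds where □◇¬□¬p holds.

w0: successors {w4, w7}; ◇¬□¬p there: w4:F, w7:F. ✗
w4: no successors, so □◇¬□¬p holds vacuously. ✓
w6: successors {w4, w7}; ◇¬□¬p there: w4:F, w7:F. ✗
w7: no successors, so □◇¬□¬p holds vacuously. ✓
Satisfying worlds: {w4, w7}.

2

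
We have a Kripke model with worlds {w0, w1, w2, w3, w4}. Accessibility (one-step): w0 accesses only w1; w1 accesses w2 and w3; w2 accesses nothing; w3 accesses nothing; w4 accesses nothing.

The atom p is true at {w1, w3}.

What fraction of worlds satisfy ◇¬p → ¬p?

4/5

w0: ◇¬p is F, ¬p is T. ✓
w1: ◇¬p is T, ¬p is F. ✗
w2: ◇¬p is F, ¬p is T. ✓
w3: ◇¬p is F, ¬p is F. ✓
w4: ◇¬p is F, ¬p is T. ✓
That's 4 of 5 worlds, so 4/5.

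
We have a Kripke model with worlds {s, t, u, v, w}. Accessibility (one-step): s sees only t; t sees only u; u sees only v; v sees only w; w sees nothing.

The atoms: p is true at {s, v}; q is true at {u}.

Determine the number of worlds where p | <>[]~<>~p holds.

3

s: p is T, <>[]~<>~p is T. ✓
t: p is F, <>[]~<>~p is F. ✗
u: p is F, <>[]~<>~p is T. ✓
v: p is T, <>[]~<>~p is T. ✓
w: p is F, <>[]~<>~p is F. ✗
Satisfying worlds: {s, u, v}.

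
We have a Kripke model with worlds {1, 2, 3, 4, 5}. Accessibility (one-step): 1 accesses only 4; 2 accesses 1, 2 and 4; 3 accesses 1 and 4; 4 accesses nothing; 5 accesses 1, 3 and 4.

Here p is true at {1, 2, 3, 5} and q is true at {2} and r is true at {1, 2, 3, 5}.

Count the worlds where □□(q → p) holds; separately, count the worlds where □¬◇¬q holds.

5 and 2

For □□(q → p):
1: successors {4}; □(q → p) there: 4:T. ✓
2: successors {1, 2, 4}; □(q → p) there: 1:T, 2:T, 4:T. ✓
3: successors {1, 4}; □(q → p) there: 1:T, 4:T. ✓
4: no successors, so □□(q → p) holds vacuously. ✓
5: successors {1, 3, 4}; □(q → p) there: 1:T, 3:T, 4:T. ✓
— 5 worlds.
For □¬◇¬q:
1: successors {4}; ¬◇¬q there: 4:T. ✓
2: successors {1, 2, 4}; ¬◇¬q there: 1:F, 2:F, 4:T. ✗
3: successors {1, 4}; ¬◇¬q there: 1:F, 4:T. ✗
4: no successors, so □¬◇¬q holds vacuously. ✓
5: successors {1, 3, 4}; ¬◇¬q there: 1:F, 3:F, 4:T. ✗
— 2 worlds.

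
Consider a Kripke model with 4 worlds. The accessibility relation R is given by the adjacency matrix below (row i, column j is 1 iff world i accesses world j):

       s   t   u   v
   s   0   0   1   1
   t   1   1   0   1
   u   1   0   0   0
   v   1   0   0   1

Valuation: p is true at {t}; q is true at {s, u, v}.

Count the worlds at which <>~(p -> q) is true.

1

s: successors {u, v}; ~(p -> q) there: u:F, v:F. ✗
t: successors {s, t, v}; ~(p -> q) there: s:F, t:T, v:F. ✓
u: successors {s}; ~(p -> q) there: s:F. ✗
v: successors {s, v}; ~(p -> q) there: s:F, v:F. ✗
Satisfying worlds: {t}.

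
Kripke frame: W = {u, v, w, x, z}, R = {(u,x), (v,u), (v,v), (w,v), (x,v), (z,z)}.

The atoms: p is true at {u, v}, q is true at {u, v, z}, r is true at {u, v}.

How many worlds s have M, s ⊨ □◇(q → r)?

4

u: successors {x}; ◇(q → r) there: x:T. ✓
v: successors {u, v}; ◇(q → r) there: u:T, v:T. ✓
w: successors {v}; ◇(q → r) there: v:T. ✓
x: successors {v}; ◇(q → r) there: v:T. ✓
z: successors {z}; ◇(q → r) there: z:F. ✗
Satisfying worlds: {u, v, w, x}.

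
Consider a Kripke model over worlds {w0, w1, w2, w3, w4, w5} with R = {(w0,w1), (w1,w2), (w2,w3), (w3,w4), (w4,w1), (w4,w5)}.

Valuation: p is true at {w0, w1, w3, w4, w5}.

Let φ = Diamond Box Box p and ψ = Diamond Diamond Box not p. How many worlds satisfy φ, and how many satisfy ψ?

4 and 1

For Diamond Box Box p:
w0: successors {w1}; Box Box p there: w1:T. ✓
w1: successors {w2}; Box Box p there: w2:T. ✓
w2: successors {w3}; Box Box p there: w3:T. ✓
w3: successors {w4}; Box Box p there: w4:F. ✗
w4: successors {w1, w5}; Box Box p there: w1:T, w5:T. ✓
w5: no successors, so Diamond Box Box p fails. ✗
— 4 worlds.
For Diamond Diamond Box not p:
w0: successors {w1}; Diamond Box not p there: w1:F. ✗
w1: successors {w2}; Diamond Box not p there: w2:F. ✗
w2: successors {w3}; Diamond Box not p there: w3:F. ✗
w3: successors {w4}; Diamond Box not p there: w4:T. ✓
w4: successors {w1, w5}; Diamond Box not p there: w1:F, w5:F. ✗
w5: no successors, so Diamond Diamond Box not p fails. ✗
— 1 world.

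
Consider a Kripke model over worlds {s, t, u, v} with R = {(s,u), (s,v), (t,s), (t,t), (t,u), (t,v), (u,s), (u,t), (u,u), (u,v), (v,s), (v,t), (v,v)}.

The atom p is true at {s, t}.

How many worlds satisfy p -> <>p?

3

s: p is T, <>p is F. ✗
t: p is T, <>p is T. ✓
u: p is F, <>p is T. ✓
v: p is F, <>p is T. ✓
Satisfying worlds: {t, u, v}.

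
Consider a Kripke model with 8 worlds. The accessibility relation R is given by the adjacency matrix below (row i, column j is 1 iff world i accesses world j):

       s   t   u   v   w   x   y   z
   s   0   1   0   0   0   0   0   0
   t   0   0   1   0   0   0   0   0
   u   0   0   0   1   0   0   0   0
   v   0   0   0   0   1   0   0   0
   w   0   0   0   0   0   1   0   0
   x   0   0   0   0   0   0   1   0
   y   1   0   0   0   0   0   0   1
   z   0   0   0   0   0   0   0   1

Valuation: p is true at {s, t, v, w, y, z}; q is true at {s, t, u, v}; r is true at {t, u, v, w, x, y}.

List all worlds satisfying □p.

{s, u, v, x, y, z}

s: successors {t}; p there: t:T. ✓
t: successors {u}; p there: u:F. ✗
u: successors {v}; p there: v:T. ✓
v: successors {w}; p there: w:T. ✓
w: successors {x}; p there: x:F. ✗
x: successors {y}; p there: y:T. ✓
y: successors {s, z}; p there: s:T, z:T. ✓
z: successors {z}; p there: z:T. ✓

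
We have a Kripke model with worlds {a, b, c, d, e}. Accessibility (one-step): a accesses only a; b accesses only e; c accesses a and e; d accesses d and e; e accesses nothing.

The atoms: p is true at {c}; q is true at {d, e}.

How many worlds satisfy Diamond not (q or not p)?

0

a: successors {a}; not (q or not p) there: a:F. ✗
b: successors {e}; not (q or not p) there: e:F. ✗
c: successors {a, e}; not (q or not p) there: a:F, e:F. ✗
d: successors {d, e}; not (q or not p) there: d:F, e:F. ✗
e: no successors, so Diamond not (q or not p) fails. ✗
Satisfying worlds: ∅.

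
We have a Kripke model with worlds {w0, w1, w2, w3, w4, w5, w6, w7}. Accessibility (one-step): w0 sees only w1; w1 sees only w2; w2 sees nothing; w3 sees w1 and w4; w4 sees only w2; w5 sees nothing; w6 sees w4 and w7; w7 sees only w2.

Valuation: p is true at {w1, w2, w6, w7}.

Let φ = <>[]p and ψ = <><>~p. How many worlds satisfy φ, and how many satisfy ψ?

For <>[]p:
w0: successors {w1}; []p there: w1:T. ✓
w1: successors {w2}; []p there: w2:T. ✓
w2: no successors, so <>[]p fails. ✗
w3: successors {w1, w4}; []p there: w1:T, w4:T. ✓
w4: successors {w2}; []p there: w2:T. ✓
w5: no successors, so <>[]p fails. ✗
w6: successors {w4, w7}; []p there: w4:T, w7:T. ✓
w7: successors {w2}; []p there: w2:T. ✓
— 6 worlds.
For <><>~p:
w0: successors {w1}; <>~p there: w1:F. ✗
w1: successors {w2}; <>~p there: w2:F. ✗
w2: no successors, so <><>~p fails. ✗
w3: successors {w1, w4}; <>~p there: w1:F, w4:F. ✗
w4: successors {w2}; <>~p there: w2:F. ✗
w5: no successors, so <><>~p fails. ✗
w6: successors {w4, w7}; <>~p there: w4:F, w7:F. ✗
w7: successors {w2}; <>~p there: w2:F. ✗
— 0 worlds.

6 and 0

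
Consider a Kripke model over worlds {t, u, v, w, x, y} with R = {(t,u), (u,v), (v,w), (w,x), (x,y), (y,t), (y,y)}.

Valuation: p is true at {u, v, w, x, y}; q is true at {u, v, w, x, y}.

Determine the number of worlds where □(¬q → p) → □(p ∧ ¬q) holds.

1

t: □(¬q → p) is T, □(p ∧ ¬q) is F. ✗
u: □(¬q → p) is T, □(p ∧ ¬q) is F. ✗
v: □(¬q → p) is T, □(p ∧ ¬q) is F. ✗
w: □(¬q → p) is T, □(p ∧ ¬q) is F. ✗
x: □(¬q → p) is T, □(p ∧ ¬q) is F. ✗
y: □(¬q → p) is F, □(p ∧ ¬q) is F. ✓
Satisfying worlds: {y}.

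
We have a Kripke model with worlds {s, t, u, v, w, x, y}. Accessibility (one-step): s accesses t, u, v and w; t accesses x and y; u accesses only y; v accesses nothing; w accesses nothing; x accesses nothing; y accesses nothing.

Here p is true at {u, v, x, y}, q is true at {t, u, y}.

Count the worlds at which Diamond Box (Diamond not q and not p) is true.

s: successors {t, u, v, w}; Box (Diamond not q and not p) there: t:F, u:F, v:T, w:T. ✓
t: successors {x, y}; Box (Diamond not q and not p) there: x:T, y:T. ✓
u: successors {y}; Box (Diamond not q and not p) there: y:T. ✓
v: no successors, so Diamond Box (Diamond not q and not p) fails. ✗
w: no successors, so Diamond Box (Diamond not q and not p) fails. ✗
x: no successors, so Diamond Box (Diamond not q and not p) fails. ✗
y: no successors, so Diamond Box (Diamond not q and not p) fails. ✗
Satisfying worlds: {s, t, u}.

3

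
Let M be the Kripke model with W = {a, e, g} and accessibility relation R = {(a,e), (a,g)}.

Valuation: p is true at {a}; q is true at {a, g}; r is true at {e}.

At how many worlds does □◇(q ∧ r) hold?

a: successors {e, g}; ◇(q ∧ r) there: e:F, g:F. ✗
e: no successors, so □◇(q ∧ r) holds vacuously. ✓
g: no successors, so □◇(q ∧ r) holds vacuously. ✓
Satisfying worlds: {e, g}.

2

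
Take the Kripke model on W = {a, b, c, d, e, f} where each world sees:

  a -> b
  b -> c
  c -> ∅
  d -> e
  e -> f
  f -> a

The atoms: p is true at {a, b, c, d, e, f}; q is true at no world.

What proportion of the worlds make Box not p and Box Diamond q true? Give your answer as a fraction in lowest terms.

1/6

a: Box not p is F, Box Diamond q is F. ✗
b: Box not p is F, Box Diamond q is F. ✗
c: Box not p is T, Box Diamond q is T. ✓
d: Box not p is F, Box Diamond q is F. ✗
e: Box not p is F, Box Diamond q is F. ✗
f: Box not p is F, Box Diamond q is F. ✗
That's 1 of 6 worlds, so 1/6.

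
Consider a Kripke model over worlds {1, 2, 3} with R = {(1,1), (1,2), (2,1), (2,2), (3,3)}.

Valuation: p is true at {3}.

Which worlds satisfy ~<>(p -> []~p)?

1: <>(p -> []~p) is T. ✗
2: <>(p -> []~p) is T. ✗
3: <>(p -> []~p) is F. ✓

{3}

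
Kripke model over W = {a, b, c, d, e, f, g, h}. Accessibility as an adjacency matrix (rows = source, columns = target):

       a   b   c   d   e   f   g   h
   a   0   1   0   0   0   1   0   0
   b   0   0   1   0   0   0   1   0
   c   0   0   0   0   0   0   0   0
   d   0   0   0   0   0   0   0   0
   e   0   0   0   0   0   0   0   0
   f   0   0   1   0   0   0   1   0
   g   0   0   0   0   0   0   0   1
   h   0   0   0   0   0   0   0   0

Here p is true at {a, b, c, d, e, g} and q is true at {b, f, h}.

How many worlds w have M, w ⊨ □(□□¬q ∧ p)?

a: successors {b, f}; □□¬q ∧ p there: b:F, f:F. ✗
b: successors {c, g}; □□¬q ∧ p there: c:T, g:T. ✓
c: no successors, so □(□□¬q ∧ p) holds vacuously. ✓
d: no successors, so □(□□¬q ∧ p) holds vacuously. ✓
e: no successors, so □(□□¬q ∧ p) holds vacuously. ✓
f: successors {c, g}; □□¬q ∧ p there: c:T, g:T. ✓
g: successors {h}; □□¬q ∧ p there: h:F. ✗
h: no successors, so □(□□¬q ∧ p) holds vacuously. ✓
Satisfying worlds: {b, c, d, e, f, h}.

6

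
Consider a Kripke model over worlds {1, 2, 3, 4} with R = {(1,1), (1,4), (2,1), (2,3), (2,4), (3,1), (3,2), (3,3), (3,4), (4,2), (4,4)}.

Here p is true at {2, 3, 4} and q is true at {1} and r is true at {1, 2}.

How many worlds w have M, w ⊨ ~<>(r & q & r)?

1: <>(r & q & r) is T. ✗
2: <>(r & q & r) is T. ✗
3: <>(r & q & r) is T. ✗
4: <>(r & q & r) is F. ✓
Satisfying worlds: {4}.

1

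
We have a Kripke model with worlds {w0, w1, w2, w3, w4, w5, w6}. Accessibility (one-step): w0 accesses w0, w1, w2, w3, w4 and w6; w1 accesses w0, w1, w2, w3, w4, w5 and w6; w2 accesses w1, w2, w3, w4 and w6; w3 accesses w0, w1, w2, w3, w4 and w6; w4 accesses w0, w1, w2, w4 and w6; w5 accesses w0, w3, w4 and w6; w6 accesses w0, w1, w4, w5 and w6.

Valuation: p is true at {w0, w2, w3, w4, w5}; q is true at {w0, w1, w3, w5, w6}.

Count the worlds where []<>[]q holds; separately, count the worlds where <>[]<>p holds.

0 and 7

For []<>[]q:
w0: successors {w0, w1, w2, w3, w4, w6}; <>[]q there: w0:F, w1:F, w2:F, w3:F, w4:F, w6:F. ✗
w1: successors {w0, w1, w2, w3, w4, w5, w6}; <>[]q there: w0:F, w1:F, w2:F, w3:F, w4:F, w5:F, w6:F. ✗
w2: successors {w1, w2, w3, w4, w6}; <>[]q there: w1:F, w2:F, w3:F, w4:F, w6:F. ✗
w3: successors {w0, w1, w2, w3, w4, w6}; <>[]q there: w0:F, w1:F, w2:F, w3:F, w4:F, w6:F. ✗
w4: successors {w0, w1, w2, w4, w6}; <>[]q there: w0:F, w1:F, w2:F, w4:F, w6:F. ✗
w5: successors {w0, w3, w4, w6}; <>[]q there: w0:F, w3:F, w4:F, w6:F. ✗
w6: successors {w0, w1, w4, w5, w6}; <>[]q there: w0:F, w1:F, w4:F, w5:F, w6:F. ✗
— 0 worlds.
For <>[]<>p:
w0: successors {w0, w1, w2, w3, w4, w6}; []<>p there: w0:T, w1:T, w2:T, w3:T, w4:T, w6:T. ✓
w1: successors {w0, w1, w2, w3, w4, w5, w6}; []<>p there: w0:T, w1:T, w2:T, w3:T, w4:T, w5:T, w6:T. ✓
w2: successors {w1, w2, w3, w4, w6}; []<>p there: w1:T, w2:T, w3:T, w4:T, w6:T. ✓
w3: successors {w0, w1, w2, w3, w4, w6}; []<>p there: w0:T, w1:T, w2:T, w3:T, w4:T, w6:T. ✓
w4: successors {w0, w1, w2, w4, w6}; []<>p there: w0:T, w1:T, w2:T, w4:T, w6:T. ✓
w5: successors {w0, w3, w4, w6}; []<>p there: w0:T, w3:T, w4:T, w6:T. ✓
w6: successors {w0, w1, w4, w5, w6}; []<>p there: w0:T, w1:T, w4:T, w5:T, w6:T. ✓
— 7 worlds.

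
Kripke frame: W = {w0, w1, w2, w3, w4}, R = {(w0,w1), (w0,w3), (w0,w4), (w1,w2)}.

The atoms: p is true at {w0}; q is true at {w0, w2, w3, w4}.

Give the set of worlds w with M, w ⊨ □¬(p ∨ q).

{w2, w3, w4}

w0: successors {w1, w3, w4}; ¬(p ∨ q) there: w1:T, w3:F, w4:F. ✗
w1: successors {w2}; ¬(p ∨ q) there: w2:F. ✗
w2: no successors, so □¬(p ∨ q) holds vacuously. ✓
w3: no successors, so □¬(p ∨ q) holds vacuously. ✓
w4: no successors, so □¬(p ∨ q) holds vacuously. ✓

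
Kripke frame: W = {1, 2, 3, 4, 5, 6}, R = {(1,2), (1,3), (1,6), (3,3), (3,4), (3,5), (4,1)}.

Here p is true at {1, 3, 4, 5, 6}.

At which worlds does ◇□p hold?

1: successors {2, 3, 6}; □p there: 2:T, 3:T, 6:T. ✓
2: no successors, so ◇□p fails. ✗
3: successors {3, 4, 5}; □p there: 3:T, 4:T, 5:T. ✓
4: successors {1}; □p there: 1:F. ✗
5: no successors, so ◇□p fails. ✗
6: no successors, so ◇□p fails. ✗

{1, 3}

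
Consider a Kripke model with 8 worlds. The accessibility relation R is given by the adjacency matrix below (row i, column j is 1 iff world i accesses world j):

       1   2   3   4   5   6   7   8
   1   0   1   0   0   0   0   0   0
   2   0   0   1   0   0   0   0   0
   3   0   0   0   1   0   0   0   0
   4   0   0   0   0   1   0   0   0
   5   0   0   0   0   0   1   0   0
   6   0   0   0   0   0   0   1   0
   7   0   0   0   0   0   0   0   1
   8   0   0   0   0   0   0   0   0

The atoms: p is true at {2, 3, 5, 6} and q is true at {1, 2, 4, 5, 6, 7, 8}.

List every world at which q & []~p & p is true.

1: q is T, []~p & p is F. ✗
2: q is T, []~p & p is F. ✗
3: q is F, []~p & p is T. ✗
4: q is T, []~p & p is F. ✗
5: q is T, []~p & p is F. ✗
6: q is T, []~p & p is T. ✓
7: q is T, []~p & p is F. ✗
8: q is T, []~p & p is F. ✗

{6}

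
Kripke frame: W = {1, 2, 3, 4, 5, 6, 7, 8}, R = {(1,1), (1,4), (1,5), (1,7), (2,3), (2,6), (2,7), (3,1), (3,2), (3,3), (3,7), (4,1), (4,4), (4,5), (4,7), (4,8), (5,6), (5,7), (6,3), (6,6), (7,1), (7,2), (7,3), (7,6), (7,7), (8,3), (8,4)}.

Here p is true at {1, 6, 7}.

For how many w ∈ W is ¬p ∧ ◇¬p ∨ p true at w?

7

1: ¬p ∧ ◇¬p is F, p is T. ✓
2: ¬p ∧ ◇¬p is T, p is F. ✓
3: ¬p ∧ ◇¬p is T, p is F. ✓
4: ¬p ∧ ◇¬p is T, p is F. ✓
5: ¬p ∧ ◇¬p is F, p is F. ✗
6: ¬p ∧ ◇¬p is F, p is T. ✓
7: ¬p ∧ ◇¬p is F, p is T. ✓
8: ¬p ∧ ◇¬p is T, p is F. ✓
Satisfying worlds: {1, 2, 3, 4, 6, 7, 8}.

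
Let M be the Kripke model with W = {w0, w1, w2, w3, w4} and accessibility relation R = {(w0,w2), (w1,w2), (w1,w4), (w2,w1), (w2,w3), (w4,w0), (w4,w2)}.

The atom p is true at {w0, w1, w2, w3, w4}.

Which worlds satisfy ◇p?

{w0, w1, w2, w4}

w0: successors {w2}; p there: w2:T. ✓
w1: successors {w2, w4}; p there: w2:T, w4:T. ✓
w2: successors {w1, w3}; p there: w1:T, w3:T. ✓
w3: no successors, so ◇p fails. ✗
w4: successors {w0, w2}; p there: w0:T, w2:T. ✓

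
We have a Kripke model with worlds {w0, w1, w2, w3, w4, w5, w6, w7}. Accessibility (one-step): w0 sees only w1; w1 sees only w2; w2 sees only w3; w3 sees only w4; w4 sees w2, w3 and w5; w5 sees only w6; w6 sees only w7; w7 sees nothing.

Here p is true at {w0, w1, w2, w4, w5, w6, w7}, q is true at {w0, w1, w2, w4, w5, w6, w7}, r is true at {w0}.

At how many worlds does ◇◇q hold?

5

w0: successors {w1}; ◇q there: w1:T. ✓
w1: successors {w2}; ◇q there: w2:F. ✗
w2: successors {w3}; ◇q there: w3:T. ✓
w3: successors {w4}; ◇q there: w4:T. ✓
w4: successors {w2, w3, w5}; ◇q there: w2:F, w3:T, w5:T. ✓
w5: successors {w6}; ◇q there: w6:T. ✓
w6: successors {w7}; ◇q there: w7:F. ✗
w7: no successors, so ◇◇q fails. ✗
Satisfying worlds: {w0, w2, w3, w4, w5}.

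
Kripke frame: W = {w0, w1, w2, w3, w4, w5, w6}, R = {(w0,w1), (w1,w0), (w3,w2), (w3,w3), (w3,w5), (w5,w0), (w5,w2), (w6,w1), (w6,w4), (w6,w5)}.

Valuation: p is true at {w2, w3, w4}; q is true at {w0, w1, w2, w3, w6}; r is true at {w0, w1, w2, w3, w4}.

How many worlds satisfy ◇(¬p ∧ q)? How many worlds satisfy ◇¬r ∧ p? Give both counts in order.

For ◇(¬p ∧ q):
w0: successors {w1}; ¬p ∧ q there: w1:T. ✓
w1: successors {w0}; ¬p ∧ q there: w0:T. ✓
w2: no successors, so ◇(¬p ∧ q) fails. ✗
w3: successors {w2, w3, w5}; ¬p ∧ q there: w2:F, w3:F, w5:F. ✗
w4: no successors, so ◇(¬p ∧ q) fails. ✗
w5: successors {w0, w2}; ¬p ∧ q there: w0:T, w2:F. ✓
w6: successors {w1, w4, w5}; ¬p ∧ q there: w1:T, w4:F, w5:F. ✓
— 4 worlds.
For ◇¬r ∧ p:
w0: ◇¬r is F, p is F. ✗
w1: ◇¬r is F, p is F. ✗
w2: ◇¬r is F, p is T. ✗
w3: ◇¬r is T, p is T. ✓
w4: ◇¬r is F, p is T. ✗
w5: ◇¬r is F, p is F. ✗
w6: ◇¬r is T, p is F. ✗
— 1 world.

4 and 1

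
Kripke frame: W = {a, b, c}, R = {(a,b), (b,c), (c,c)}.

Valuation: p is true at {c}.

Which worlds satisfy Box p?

a: successors {b}; p there: b:F. ✗
b: successors {c}; p there: c:T. ✓
c: successors {c}; p there: c:T. ✓

{b, c}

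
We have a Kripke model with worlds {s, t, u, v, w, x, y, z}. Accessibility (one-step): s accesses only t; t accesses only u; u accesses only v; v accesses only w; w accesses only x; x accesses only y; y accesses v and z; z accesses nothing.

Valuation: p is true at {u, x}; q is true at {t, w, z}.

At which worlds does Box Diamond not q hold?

{s, t, v, w, x, z}

s: successors {t}; Diamond not q there: t:T. ✓
t: successors {u}; Diamond not q there: u:T. ✓
u: successors {v}; Diamond not q there: v:F. ✗
v: successors {w}; Diamond not q there: w:T. ✓
w: successors {x}; Diamond not q there: x:T. ✓
x: successors {y}; Diamond not q there: y:T. ✓
y: successors {v, z}; Diamond not q there: v:F, z:F. ✗
z: no successors, so Box Diamond not q holds vacuously. ✓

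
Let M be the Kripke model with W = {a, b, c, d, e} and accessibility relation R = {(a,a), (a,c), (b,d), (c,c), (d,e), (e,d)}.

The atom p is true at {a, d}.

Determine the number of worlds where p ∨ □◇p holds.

2

a: p is T, □◇p is F. ✓
b: p is F, □◇p is F. ✗
c: p is F, □◇p is F. ✗
d: p is T, □◇p is T. ✓
e: p is F, □◇p is F. ✗
Satisfying worlds: {a, d}.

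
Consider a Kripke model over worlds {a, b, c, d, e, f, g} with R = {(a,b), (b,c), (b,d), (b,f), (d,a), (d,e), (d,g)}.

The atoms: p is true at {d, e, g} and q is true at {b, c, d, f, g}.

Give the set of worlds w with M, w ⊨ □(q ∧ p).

a: successors {b}; q ∧ p there: b:F. ✗
b: successors {c, d, f}; q ∧ p there: c:F, d:T, f:F. ✗
c: no successors, so □(q ∧ p) holds vacuously. ✓
d: successors {a, e, g}; q ∧ p there: a:F, e:F, g:T. ✗
e: no successors, so □(q ∧ p) holds vacuously. ✓
f: no successors, so □(q ∧ p) holds vacuously. ✓
g: no successors, so □(q ∧ p) holds vacuously. ✓

{c, e, f, g}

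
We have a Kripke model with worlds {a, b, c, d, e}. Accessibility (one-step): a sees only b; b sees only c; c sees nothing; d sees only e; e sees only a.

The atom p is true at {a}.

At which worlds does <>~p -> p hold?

{a, c, e}

a: <>~p is T, p is T. ✓
b: <>~p is T, p is F. ✗
c: <>~p is F, p is F. ✓
d: <>~p is T, p is F. ✗
e: <>~p is F, p is F. ✓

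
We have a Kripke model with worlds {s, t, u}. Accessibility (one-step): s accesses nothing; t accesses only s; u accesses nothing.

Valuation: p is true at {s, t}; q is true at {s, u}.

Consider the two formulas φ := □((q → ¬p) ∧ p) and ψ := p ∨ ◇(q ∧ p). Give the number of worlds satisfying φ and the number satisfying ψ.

2 and 2

For □((q → ¬p) ∧ p):
s: no successors, so □((q → ¬p) ∧ p) holds vacuously. ✓
t: successors {s}; (q → ¬p) ∧ p there: s:F. ✗
u: no successors, so □((q → ¬p) ∧ p) holds vacuously. ✓
— 2 worlds.
For p ∨ ◇(q ∧ p):
s: p is T, ◇(q ∧ p) is F. ✓
t: p is T, ◇(q ∧ p) is T. ✓
u: p is F, ◇(q ∧ p) is F. ✗
— 2 worlds.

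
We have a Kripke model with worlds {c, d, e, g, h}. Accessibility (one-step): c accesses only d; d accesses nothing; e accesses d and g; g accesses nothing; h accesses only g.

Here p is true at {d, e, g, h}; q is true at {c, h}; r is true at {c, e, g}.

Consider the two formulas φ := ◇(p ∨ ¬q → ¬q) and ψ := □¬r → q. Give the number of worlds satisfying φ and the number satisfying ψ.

For ◇(p ∨ ¬q → ¬q):
c: successors {d}; p ∨ ¬q → ¬q there: d:T. ✓
d: no successors, so ◇(p ∨ ¬q → ¬q) fails. ✗
e: successors {d, g}; p ∨ ¬q → ¬q there: d:T, g:T. ✓
g: no successors, so ◇(p ∨ ¬q → ¬q) fails. ✗
h: successors {g}; p ∨ ¬q → ¬q there: g:T. ✓
— 3 worlds.
For □¬r → q:
c: □¬r is T, q is T. ✓
d: □¬r is T, q is F. ✗
e: □¬r is F, q is F. ✓
g: □¬r is T, q is F. ✗
h: □¬r is F, q is T. ✓
— 3 worlds.

3 and 3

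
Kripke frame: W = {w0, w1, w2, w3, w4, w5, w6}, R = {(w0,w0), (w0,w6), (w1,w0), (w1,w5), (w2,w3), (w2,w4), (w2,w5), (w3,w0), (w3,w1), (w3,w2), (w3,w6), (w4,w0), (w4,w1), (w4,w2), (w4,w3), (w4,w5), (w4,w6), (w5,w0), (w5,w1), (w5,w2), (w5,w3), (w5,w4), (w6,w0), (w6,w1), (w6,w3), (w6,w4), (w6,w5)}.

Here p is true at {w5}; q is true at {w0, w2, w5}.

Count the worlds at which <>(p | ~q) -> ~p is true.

6

w0: <>(p | ~q) is T, ~p is T. ✓
w1: <>(p | ~q) is T, ~p is T. ✓
w2: <>(p | ~q) is T, ~p is T. ✓
w3: <>(p | ~q) is T, ~p is T. ✓
w4: <>(p | ~q) is T, ~p is T. ✓
w5: <>(p | ~q) is T, ~p is F. ✗
w6: <>(p | ~q) is T, ~p is T. ✓
Satisfying worlds: {w0, w1, w2, w3, w4, w6}.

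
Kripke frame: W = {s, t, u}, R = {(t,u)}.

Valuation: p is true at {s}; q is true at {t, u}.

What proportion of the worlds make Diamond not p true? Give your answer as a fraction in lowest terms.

s: no successors, so Diamond not p fails. ✗
t: successors {u}; not p there: u:T. ✓
u: no successors, so Diamond not p fails. ✗
That's 1 of 3 worlds, so 1/3.

1/3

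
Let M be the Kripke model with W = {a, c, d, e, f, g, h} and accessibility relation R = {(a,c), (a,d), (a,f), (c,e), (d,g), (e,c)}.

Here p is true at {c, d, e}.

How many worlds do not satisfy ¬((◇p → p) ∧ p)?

3

a: (◇p → p) ∧ p is F. ✓
c: (◇p → p) ∧ p is T. ✗
d: (◇p → p) ∧ p is T. ✗
e: (◇p → p) ∧ p is T. ✗
f: (◇p → p) ∧ p is F. ✓
g: (◇p → p) ∧ p is F. ✓
h: (◇p → p) ∧ p is F. ✓
Satisfying worlds: {a, f, g, h}.
So ¬((◇p → p) ∧ p) fails at the other 3 worlds.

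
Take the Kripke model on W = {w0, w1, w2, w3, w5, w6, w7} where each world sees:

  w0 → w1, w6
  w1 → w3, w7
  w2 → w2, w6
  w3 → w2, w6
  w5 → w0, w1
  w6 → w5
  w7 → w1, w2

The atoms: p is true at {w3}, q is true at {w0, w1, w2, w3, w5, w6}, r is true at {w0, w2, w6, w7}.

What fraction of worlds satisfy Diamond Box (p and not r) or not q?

1/7

w0: Diamond Box (p and not r) is F, not q is F. ✗
w1: Diamond Box (p and not r) is F, not q is F. ✗
w2: Diamond Box (p and not r) is F, not q is F. ✗
w3: Diamond Box (p and not r) is F, not q is F. ✗
w5: Diamond Box (p and not r) is F, not q is F. ✗
w6: Diamond Box (p and not r) is F, not q is F. ✗
w7: Diamond Box (p and not r) is F, not q is T. ✓
That's 1 of 7 worlds, so 1/7.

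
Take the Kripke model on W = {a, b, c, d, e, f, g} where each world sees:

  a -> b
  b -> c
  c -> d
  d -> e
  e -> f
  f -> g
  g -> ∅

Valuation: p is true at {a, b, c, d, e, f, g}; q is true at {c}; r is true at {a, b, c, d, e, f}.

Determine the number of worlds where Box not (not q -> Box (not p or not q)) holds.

2

a: successors {b}; not (not q -> Box (not p or not q)) there: b:T. ✓
b: successors {c}; not (not q -> Box (not p or not q)) there: c:F. ✗
c: successors {d}; not (not q -> Box (not p or not q)) there: d:F. ✗
d: successors {e}; not (not q -> Box (not p or not q)) there: e:F. ✗
e: successors {f}; not (not q -> Box (not p or not q)) there: f:F. ✗
f: successors {g}; not (not q -> Box (not p or not q)) there: g:F. ✗
g: no successors, so Box not (not q -> Box (not p or not q)) holds vacuously. ✓
Satisfying worlds: {a, g}.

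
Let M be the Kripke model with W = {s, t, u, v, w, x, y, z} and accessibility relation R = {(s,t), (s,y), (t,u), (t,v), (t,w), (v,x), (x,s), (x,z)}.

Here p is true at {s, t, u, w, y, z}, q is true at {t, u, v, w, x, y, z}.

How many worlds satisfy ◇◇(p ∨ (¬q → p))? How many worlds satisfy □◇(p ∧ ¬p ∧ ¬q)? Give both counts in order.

For ◇◇(p ∨ (¬q → p)):
s: successors {t, y}; ◇(p ∨ (¬q → p)) there: t:T, y:F. ✓
t: successors {u, v, w}; ◇(p ∨ (¬q → p)) there: u:F, v:T, w:F. ✓
u: no successors, so ◇◇(p ∨ (¬q → p)) fails. ✗
v: successors {x}; ◇(p ∨ (¬q → p)) there: x:T. ✓
w: no successors, so ◇◇(p ∨ (¬q → p)) fails. ✗
x: successors {s, z}; ◇(p ∨ (¬q → p)) there: s:T, z:F. ✓
y: no successors, so ◇◇(p ∨ (¬q → p)) fails. ✗
z: no successors, so ◇◇(p ∨ (¬q → p)) fails. ✗
— 4 worlds.
For □◇(p ∧ ¬p ∧ ¬q):
s: successors {t, y}; ◇(p ∧ ¬p ∧ ¬q) there: t:F, y:F. ✗
t: successors {u, v, w}; ◇(p ∧ ¬p ∧ ¬q) there: u:F, v:F, w:F. ✗
u: no successors, so □◇(p ∧ ¬p ∧ ¬q) holds vacuously. ✓
v: successors {x}; ◇(p ∧ ¬p ∧ ¬q) there: x:F. ✗
w: no successors, so □◇(p ∧ ¬p ∧ ¬q) holds vacuously. ✓
x: successors {s, z}; ◇(p ∧ ¬p ∧ ¬q) there: s:F, z:F. ✗
y: no successors, so □◇(p ∧ ¬p ∧ ¬q) holds vacuously. ✓
z: no successors, so □◇(p ∧ ¬p ∧ ¬q) holds vacuously. ✓
— 4 worlds.

4 and 4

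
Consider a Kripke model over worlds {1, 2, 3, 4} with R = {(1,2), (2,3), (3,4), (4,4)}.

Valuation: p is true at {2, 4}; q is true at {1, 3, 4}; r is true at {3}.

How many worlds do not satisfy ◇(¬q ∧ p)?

1: successors {2}; ¬q ∧ p there: 2:T. ✓
2: successors {3}; ¬q ∧ p there: 3:F. ✗
3: successors {4}; ¬q ∧ p there: 4:F. ✗
4: successors {4}; ¬q ∧ p there: 4:F. ✗
Satisfying worlds: {1}.
So ◇(¬q ∧ p) fails at the other 3 worlds.

3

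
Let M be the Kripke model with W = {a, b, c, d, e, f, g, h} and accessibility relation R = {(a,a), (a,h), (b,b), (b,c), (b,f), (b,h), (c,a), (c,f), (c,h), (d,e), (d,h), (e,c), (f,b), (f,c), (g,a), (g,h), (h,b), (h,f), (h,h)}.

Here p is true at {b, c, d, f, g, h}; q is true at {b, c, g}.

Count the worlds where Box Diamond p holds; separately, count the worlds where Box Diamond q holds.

For Box Diamond p:
a: successors {a, h}; Diamond p there: a:T, h:T. ✓
b: successors {b, c, f, h}; Diamond p there: b:T, c:T, f:T, h:T. ✓
c: successors {a, f, h}; Diamond p there: a:T, f:T, h:T. ✓
d: successors {e, h}; Diamond p there: e:T, h:T. ✓
e: successors {c}; Diamond p there: c:T. ✓
f: successors {b, c}; Diamond p there: b:T, c:T. ✓
g: successors {a, h}; Diamond p there: a:T, h:T. ✓
h: successors {b, f, h}; Diamond p there: b:T, f:T, h:T. ✓
— 8 worlds.
For Box Diamond q:
a: successors {a, h}; Diamond q there: a:F, h:T. ✗
b: successors {b, c, f, h}; Diamond q there: b:T, c:F, f:T, h:T. ✗
c: successors {a, f, h}; Diamond q there: a:F, f:T, h:T. ✗
d: successors {e, h}; Diamond q there: e:T, h:T. ✓
e: successors {c}; Diamond q there: c:F. ✗
f: successors {b, c}; Diamond q there: b:T, c:F. ✗
g: successors {a, h}; Diamond q there: a:F, h:T. ✗
h: successors {b, f, h}; Diamond q there: b:T, f:T, h:T. ✓
— 2 worlds.

8 and 2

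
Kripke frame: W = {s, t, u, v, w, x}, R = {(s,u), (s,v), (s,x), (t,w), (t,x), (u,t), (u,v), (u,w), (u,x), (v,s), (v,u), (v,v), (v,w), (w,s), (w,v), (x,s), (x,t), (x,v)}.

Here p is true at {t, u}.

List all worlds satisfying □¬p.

s: successors {u, v, x}; ¬p there: u:F, v:T, x:T. ✗
t: successors {w, x}; ¬p there: w:T, x:T. ✓
u: successors {t, v, w, x}; ¬p there: t:F, v:T, w:T, x:T. ✗
v: successors {s, u, v, w}; ¬p there: s:T, u:F, v:T, w:T. ✗
w: successors {s, v}; ¬p there: s:T, v:T. ✓
x: successors {s, t, v}; ¬p there: s:T, t:F, v:T. ✗

{t, w}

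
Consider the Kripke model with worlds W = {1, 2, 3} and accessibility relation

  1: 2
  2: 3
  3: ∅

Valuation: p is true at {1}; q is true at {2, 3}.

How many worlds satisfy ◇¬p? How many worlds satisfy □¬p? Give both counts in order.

For ◇¬p:
1: successors {2}; ¬p there: 2:T. ✓
2: successors {3}; ¬p there: 3:T. ✓
3: no successors, so ◇¬p fails. ✗
— 2 worlds.
For □¬p:
1: successors {2}; ¬p there: 2:T. ✓
2: successors {3}; ¬p there: 3:T. ✓
3: no successors, so □¬p holds vacuously. ✓
— 3 worlds.

2 and 3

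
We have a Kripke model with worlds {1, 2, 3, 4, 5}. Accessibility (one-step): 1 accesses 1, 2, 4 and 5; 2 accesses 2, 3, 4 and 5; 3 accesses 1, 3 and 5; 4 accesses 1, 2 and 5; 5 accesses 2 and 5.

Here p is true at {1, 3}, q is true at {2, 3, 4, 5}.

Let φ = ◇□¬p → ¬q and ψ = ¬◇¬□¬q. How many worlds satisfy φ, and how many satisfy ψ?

1 and 0

For ◇□¬p → ¬q:
1: ◇□¬p is T, ¬q is T. ✓
2: ◇□¬p is T, ¬q is F. ✗
3: ◇□¬p is T, ¬q is F. ✗
4: ◇□¬p is T, ¬q is F. ✗
5: ◇□¬p is T, ¬q is F. ✗
— 1 world.
For ¬◇¬□¬q:
1: ◇¬□¬q is T. ✗
2: ◇¬□¬q is T. ✗
3: ◇¬□¬q is T. ✗
4: ◇¬□¬q is T. ✗
5: ◇¬□¬q is T. ✗
— 0 worlds.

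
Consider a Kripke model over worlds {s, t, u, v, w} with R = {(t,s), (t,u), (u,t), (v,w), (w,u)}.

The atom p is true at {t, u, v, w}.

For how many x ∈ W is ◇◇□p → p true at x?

5

s: ◇◇□p is F, p is F. ✓
t: ◇◇□p is F, p is T. ✓
u: ◇◇□p is T, p is T. ✓
v: ◇◇□p is T, p is T. ✓
w: ◇◇□p is F, p is T. ✓
Satisfying worlds: {s, t, u, v, w}.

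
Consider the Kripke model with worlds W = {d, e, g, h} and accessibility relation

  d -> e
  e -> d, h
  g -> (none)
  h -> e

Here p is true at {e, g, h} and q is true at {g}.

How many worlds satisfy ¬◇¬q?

d: ◇¬q is T. ✗
e: ◇¬q is T. ✗
g: ◇¬q is F. ✓
h: ◇¬q is T. ✗
Satisfying worlds: {g}.

1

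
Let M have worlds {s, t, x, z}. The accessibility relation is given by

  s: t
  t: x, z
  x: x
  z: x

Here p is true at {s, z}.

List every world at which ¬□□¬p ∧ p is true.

{s}

s: ¬□□¬p is T, p is T. ✓
t: ¬□□¬p is F, p is F. ✗
x: ¬□□¬p is F, p is F. ✗
z: ¬□□¬p is F, p is T. ✗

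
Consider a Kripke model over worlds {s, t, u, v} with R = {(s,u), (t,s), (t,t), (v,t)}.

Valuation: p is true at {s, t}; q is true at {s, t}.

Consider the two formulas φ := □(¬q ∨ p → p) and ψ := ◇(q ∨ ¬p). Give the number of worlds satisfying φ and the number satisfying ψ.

3 and 3

For □(¬q ∨ p → p):
s: successors {u}; ¬q ∨ p → p there: u:F. ✗
t: successors {s, t}; ¬q ∨ p → p there: s:T, t:T. ✓
u: no successors, so □(¬q ∨ p → p) holds vacuously. ✓
v: successors {t}; ¬q ∨ p → p there: t:T. ✓
— 3 worlds.
For ◇(q ∨ ¬p):
s: successors {u}; q ∨ ¬p there: u:T. ✓
t: successors {s, t}; q ∨ ¬p there: s:T, t:T. ✓
u: no successors, so ◇(q ∨ ¬p) fails. ✗
v: successors {t}; q ∨ ¬p there: t:T. ✓
— 3 worlds.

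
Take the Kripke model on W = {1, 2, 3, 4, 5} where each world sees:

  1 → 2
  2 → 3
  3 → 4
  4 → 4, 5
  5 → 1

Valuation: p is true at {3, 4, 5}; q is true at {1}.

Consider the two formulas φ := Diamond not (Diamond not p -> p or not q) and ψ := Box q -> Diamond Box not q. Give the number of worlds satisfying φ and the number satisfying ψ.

For Diamond not (Diamond not p -> p or not q):
1: successors {2}; not (Diamond not p -> p or not q) there: 2:F. ✗
2: successors {3}; not (Diamond not p -> p or not q) there: 3:F. ✗
3: successors {4}; not (Diamond not p -> p or not q) there: 4:F. ✗
4: successors {4, 5}; not (Diamond not p -> p or not q) there: 4:F, 5:F. ✗
5: successors {1}; not (Diamond not p -> p or not q) there: 1:T. ✓
— 1 world.
For Box q -> Diamond Box not q:
1: Box q is F, Diamond Box not q is T. ✓
2: Box q is F, Diamond Box not q is T. ✓
3: Box q is F, Diamond Box not q is T. ✓
4: Box q is F, Diamond Box not q is T. ✓
5: Box q is T, Diamond Box not q is T. ✓
— 5 worlds.

1 and 5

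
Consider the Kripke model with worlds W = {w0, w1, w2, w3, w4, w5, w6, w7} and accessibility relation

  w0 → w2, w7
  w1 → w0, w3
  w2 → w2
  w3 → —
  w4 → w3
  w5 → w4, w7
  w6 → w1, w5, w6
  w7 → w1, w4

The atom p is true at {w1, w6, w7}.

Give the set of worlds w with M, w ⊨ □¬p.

{w1, w2, w3, w4}

w0: successors {w2, w7}; ¬p there: w2:T, w7:F. ✗
w1: successors {w0, w3}; ¬p there: w0:T, w3:T. ✓
w2: successors {w2}; ¬p there: w2:T. ✓
w3: no successors, so □¬p holds vacuously. ✓
w4: successors {w3}; ¬p there: w3:T. ✓
w5: successors {w4, w7}; ¬p there: w4:T, w7:F. ✗
w6: successors {w1, w5, w6}; ¬p there: w1:F, w5:T, w6:F. ✗
w7: successors {w1, w4}; ¬p there: w1:F, w4:T. ✗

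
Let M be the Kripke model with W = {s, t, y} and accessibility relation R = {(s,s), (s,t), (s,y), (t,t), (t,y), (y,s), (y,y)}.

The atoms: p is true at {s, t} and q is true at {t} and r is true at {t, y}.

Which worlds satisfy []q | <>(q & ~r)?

s: []q is F, <>(q & ~r) is F. ✗
t: []q is F, <>(q & ~r) is F. ✗
y: []q is F, <>(q & ~r) is F. ✗

∅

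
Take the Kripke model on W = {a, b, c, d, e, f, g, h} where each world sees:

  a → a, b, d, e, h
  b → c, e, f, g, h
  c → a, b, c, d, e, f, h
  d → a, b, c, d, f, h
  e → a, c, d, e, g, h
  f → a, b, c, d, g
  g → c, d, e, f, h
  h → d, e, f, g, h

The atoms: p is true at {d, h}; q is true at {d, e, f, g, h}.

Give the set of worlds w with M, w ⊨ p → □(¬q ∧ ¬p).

{a, b, c, e, f, g}

a: p is F, □(¬q ∧ ¬p) is F. ✓
b: p is F, □(¬q ∧ ¬p) is F. ✓
c: p is F, □(¬q ∧ ¬p) is F. ✓
d: p is T, □(¬q ∧ ¬p) is F. ✗
e: p is F, □(¬q ∧ ¬p) is F. ✓
f: p is F, □(¬q ∧ ¬p) is F. ✓
g: p is F, □(¬q ∧ ¬p) is F. ✓
h: p is T, □(¬q ∧ ¬p) is F. ✗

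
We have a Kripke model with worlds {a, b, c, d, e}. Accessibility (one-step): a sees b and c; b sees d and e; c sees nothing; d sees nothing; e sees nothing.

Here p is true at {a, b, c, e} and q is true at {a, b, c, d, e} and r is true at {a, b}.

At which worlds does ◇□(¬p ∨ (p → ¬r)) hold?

a: successors {b, c}; □(¬p ∨ (p → ¬r)) there: b:T, c:T. ✓
b: successors {d, e}; □(¬p ∨ (p → ¬r)) there: d:T, e:T. ✓
c: no successors, so ◇□(¬p ∨ (p → ¬r)) fails. ✗
d: no successors, so ◇□(¬p ∨ (p → ¬r)) fails. ✗
e: no successors, so ◇□(¬p ∨ (p → ¬r)) fails. ✗

{a, b}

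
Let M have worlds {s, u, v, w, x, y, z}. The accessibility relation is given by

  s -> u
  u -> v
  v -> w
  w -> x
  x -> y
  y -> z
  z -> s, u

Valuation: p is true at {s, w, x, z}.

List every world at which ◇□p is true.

{u, v, x}

s: successors {u}; □p there: u:F. ✗
u: successors {v}; □p there: v:T. ✓
v: successors {w}; □p there: w:T. ✓
w: successors {x}; □p there: x:F. ✗
x: successors {y}; □p there: y:T. ✓
y: successors {z}; □p there: z:F. ✗
z: successors {s, u}; □p there: s:F, u:F. ✗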